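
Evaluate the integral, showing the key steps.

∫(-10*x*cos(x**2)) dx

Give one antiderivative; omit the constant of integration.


Step 1. Substitute u = x**2, turning ∫(-10*x*cos(x**2)) dx into ∫(-5*cos(u)) du: now ∫(-5*cos(u)) du.
Step 2. Evaluate the standard form: now -5*sin(u).
Step 3. Substitute back u = x**2: now -5*sin(x**2).
Answer: -5*sin(x**2).


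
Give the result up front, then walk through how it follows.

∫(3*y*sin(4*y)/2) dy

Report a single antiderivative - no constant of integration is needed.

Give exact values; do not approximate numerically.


The answer is -3*y*cos(4*y)/8 + 3*sin(4*y)/32.
Step 1. Integrate ∫(3*y*sin(4*y)/2) dy by parts with u = y, dv = (3*sin(4*y)/2) dy, so v = -3*cos(4*y)/8: now -3*y*cos(4*y)/8 + ∫(3*cos(4*y)/8) dy.
Step 2. Evaluate the standard form: now -3*y*cos(4*y)/8 + 3*sin(4*y)/32.
Answer: -3*y*cos(4*y)/8 + 3*sin(4*y)/32.


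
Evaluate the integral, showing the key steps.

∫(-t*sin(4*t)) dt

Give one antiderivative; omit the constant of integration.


Step 1. Integrate ∫(-t*sin(4*t)) dt by parts with u = t, dv = (-sin(4*t)) dt, so v = cos(4*t)/4: now t*cos(4*t)/4 + ∫(-cos(4*t)/4) dt.
Step 2. Evaluate the standard form: now t*cos(4*t)/4 - sin(4*t)/16.
Answer: t*cos(4*t)/4 - sin(4*t)/16.


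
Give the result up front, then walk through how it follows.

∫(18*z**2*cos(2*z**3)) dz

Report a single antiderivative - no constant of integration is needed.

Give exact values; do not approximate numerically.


The answer is 3*sin(2*z**3).
Step 1. Substitute u = z**3, turning ∫(18*z**2*cos(2*z**3)) dz into ∫(6*cos(2*u)) du: now ∫(6*cos(2*u)) du.
Step 2. Evaluate the standard form: now 3*sin(2*u).
Step 3. Substitute back u = z**3: now 3*sin(2*z**3).
Answer: 3*sin(2*z**3).


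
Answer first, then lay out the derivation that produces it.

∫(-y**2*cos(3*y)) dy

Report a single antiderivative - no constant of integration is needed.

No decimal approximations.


The answer is -y**2*sin(3*y)/3 - 2*y*cos(3*y)/9 + 2*sin(3*y)/27.
Step 1. Integrate ∫(-y**2*cos(3*y)) dy by parts with u = y**2, dv = (-cos(3*y)) dy, so v = -sin(3*y)/3: now -y**2*sin(3*y)/3 + ∫(2*y*sin(3*y)/3) dy.
Step 2. Integrate ∫(2*y*sin(3*y)/3) dy by parts with u = y, dv = (2*sin(3*y)/3) dy, so v = -2*cos(3*y)/9: now -y**2*sin(3*y)/3 - 2*y*cos(3*y)/9 + ∫(2*cos(3*y)/9) dy.
Step 3. Evaluate the standard form: now -y**2*sin(3*y)/3 - 2*y*cos(3*y)/9 + 2*sin(3*y)/27.
Answer: -y**2*sin(3*y)/3 - 2*y*cos(3*y)/9 + 2*sin(3*y)/27.


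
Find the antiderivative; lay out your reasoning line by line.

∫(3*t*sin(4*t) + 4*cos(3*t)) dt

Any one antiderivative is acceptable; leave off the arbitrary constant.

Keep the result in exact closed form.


Step 1. Rewrite: now ∫(3*t*sin(4*t)) dt + ∫(4*cos(3*t)) dt.
Step 2. Evaluate the standard form: now 4*sin(3*t)/3 + ∫(3*t*sin(4*t)) dt.
Step 3. Integrate ∫(3*t*sin(4*t)) dt by parts with u = t, dv = (3*sin(4*t)) dt, so v = -3*cos(4*t)/4: now -3*t*cos(4*t)/4 + 4*sin(3*t)/3 + ∫(3*cos(4*t)/4) dt.
Step 4. Evaluate the standard form: now -3*t*cos(4*t)/4 + 4*sin(3*t)/3 + 3*sin(4*t)/16.
Answer: -3*t*cos(4*t)/4 + 4*sin(3*t)/3 + 3*sin(4*t)/16.


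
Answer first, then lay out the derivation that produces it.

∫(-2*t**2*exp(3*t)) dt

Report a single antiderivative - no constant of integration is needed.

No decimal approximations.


The answer is -2*t**2*exp(3*t)/3 + 4*t*exp(3*t)/9 - 4*exp(3*t)/27.
Step 1. Integrate ∫(-2*t**2*exp(3*t)) dt by parts with u = t**2, dv = (-2*exp(3*t)) dt, so v = -2*exp(3*t)/3: now -2*t**2*exp(3*t)/3 + ∫(4*t*exp(3*t)/3) dt.
Step 2. Integrate ∫(4*t*exp(3*t)/3) dt by parts with u = t, dv = (4*exp(3*t)/3) dt, so v = 4*exp(3*t)/9: now -2*t**2*exp(3*t)/3 + 4*t*exp(3*t)/9 + ∫(-4*exp(3*t)/9) dt.
Step 3. Evaluate the standard form: now -2*t**2*exp(3*t)/3 + 4*t*exp(3*t)/9 - 4*exp(3*t)/27.
Answer: -2*t**2*exp(3*t)/3 + 4*t*exp(3*t)/9 - 4*exp(3*t)/27.


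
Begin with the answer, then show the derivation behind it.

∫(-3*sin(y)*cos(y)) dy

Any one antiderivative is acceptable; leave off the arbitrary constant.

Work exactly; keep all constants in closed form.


The answer is -3*sin(y)**2/2.
Step 1. Substitute u = sin(y), turning ∫(-3*sin(y)*cos(y)) dy into ∫(-3*u) du: now ∫(-3*u) du.
Step 2. Evaluate the standard form: now -3*u**2/2.
Step 3. Substitute back u = sin(y): now -3*sin(y)**2/2.
Answer: -3*sin(y)**2/2.


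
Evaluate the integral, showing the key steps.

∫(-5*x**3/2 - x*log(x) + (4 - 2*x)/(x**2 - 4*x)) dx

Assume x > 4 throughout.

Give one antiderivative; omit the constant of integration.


Step 1. Rewrite: now ∫(-5*x**3/2) dx + ∫(-x*log(x)) dx + ∫((4 - 2*x)/(x**2 - 4*x)) dx.
Step 2. Integrate ∫(-x*log(x)) dx by parts with u = log(x), dv = (-x) dx, so v = -x**2/2 [assuming x > 0]: now -x**2*log(x)/2 + ∫(x/2) dx + ∫(-5*x**3/2) dx + ∫((4 - 2*x)/(x**2 - 4*x)) dx.
Step 3. Evaluate the standard form: now -x**2*log(x)/2 + x**2/4 + ∫(-5*x**3/2) dx + ∫((4 - 2*x)/(x**2 - 4*x)) dx.
Step 4. Decompose ∫((4 - 2*x)/(x**2 - 4*x)) dx by partial fractions, (4 - 2*x)/(x**2 - 4*x) = -1/(x - 4) - 1/x: now -x**2*log(x)/2 + x**2/4 + ∫(-1/x) dx + ∫(-5*x**3/2) dx + ∫(-1/(x - 4)) dx.
Step 5. Evaluate the standard form [assuming x > 0]: now -x**2*log(x)/2 + x**2/4 - log(x) + ∫(-5*x**3/2) dx + ∫(-1/(x - 4)) dx.
Step 6. Evaluate the standard form [assuming x > 4]: now -x**2*log(x)/2 + x**2/4 - log(x) - log(x - 4) + ∫(-5*x**3/2) dx.
Step 7. Evaluate the standard form: now -5*x**4/8 - x**2*log(x)/2 + x**2/4 - log(x) - log(x - 4).
Answer: -5*x**4/8 - x**2*log(x)/2 + x**2/4 - log(x) - log(x - 4).


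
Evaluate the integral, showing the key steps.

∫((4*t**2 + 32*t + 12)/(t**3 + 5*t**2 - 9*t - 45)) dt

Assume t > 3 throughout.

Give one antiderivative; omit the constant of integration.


Step 1. Decompose ∫((4*t**2 + 32*t + 12)/(t**3 + 5*t**2 - 9*t - 45)) dt by partial fractions, (4*t**2 + 32*t + 12)/(t**3 + 5*t**2 - 9*t - 45) = -3/(t + 5) + 4/(t + 3) + 3/(t - 3): now ∫(3/(t - 3)) dt + ∫(4/(t + 3)) dt + ∫(-3/(t + 5)) dt.
Step 2. Evaluate the standard form [assuming t > 3]: now 3*log(t - 3) + ∫(4/(t + 3)) dt + ∫(-3/(t + 5)) dt.
Step 3. Evaluate the standard form [assuming t > -3]: now 3*log(t - 3) + 4*log(t + 3) + ∫(-3/(t + 5)) dt.
Step 4. Evaluate the standard form [assuming t > -5]: now 3*log(t - 3) + 4*log(t + 3) - 3*log(t + 5).
Answer: 3*log(t - 3) + 4*log(t + 3) - 3*log(t + 5).


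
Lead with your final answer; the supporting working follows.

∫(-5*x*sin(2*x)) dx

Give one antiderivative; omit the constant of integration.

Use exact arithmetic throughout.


The answer is 5*x*cos(2*x)/2 - 5*sin(2*x)/4.
Step 1. Integrate ∫(-5*x*sin(2*x)) dx by parts with u = x, dv = (-5*sin(2*x)) dx, so v = 5*cos(2*x)/2: now 5*x*cos(2*x)/2 + ∫(-5*cos(2*x)/2) dx.
Step 2. Evaluate the standard form: now 5*x*cos(2*x)/2 - 5*sin(2*x)/4.
Answer: 5*x*cos(2*x)/2 - 5*sin(2*x)/4.


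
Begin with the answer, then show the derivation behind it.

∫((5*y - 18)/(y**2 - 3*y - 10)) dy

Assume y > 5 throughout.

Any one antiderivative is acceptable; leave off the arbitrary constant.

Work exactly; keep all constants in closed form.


The answer is log(y - 5) + 4*log(y + 2).
Step 1. Decompose ∫((5*y - 18)/(y**2 - 3*y - 10)) dy by partial fractions, (5*y - 18)/(y**2 - 3*y - 10) = 4/(y + 2) + 1/(y - 5): now ∫(1/(y - 5)) dy + ∫(4/(y + 2)) dy.
Step 2. Evaluate the standard form [assuming y > 5]: now log(y - 5) + ∫(4/(y + 2)) dy.
Step 3. Evaluate the standard form [assuming y > -2]: now log(y - 5) + 4*log(y + 2).
Answer: log(y - 5) + 4*log(y + 2).


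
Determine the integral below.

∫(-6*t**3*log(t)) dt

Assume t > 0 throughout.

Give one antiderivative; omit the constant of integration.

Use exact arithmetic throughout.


Answer: -3*t**4*log(t)/2 + 3*t**4/8.


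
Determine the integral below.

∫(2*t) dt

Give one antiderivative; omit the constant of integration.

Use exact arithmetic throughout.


Answer: t**2.


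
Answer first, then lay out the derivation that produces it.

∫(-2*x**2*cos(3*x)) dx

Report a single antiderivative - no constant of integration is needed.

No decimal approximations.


The answer is -2*x**2*sin(3*x)/3 - 4*x*cos(3*x)/9 + 4*sin(3*x)/27.
Step 1. Integrate ∫(-2*x**2*cos(3*x)) dx by parts with u = x**2, dv = (-2*cos(3*x)) dx, so v = -2*sin(3*x)/3: now -2*x**2*sin(3*x)/3 + ∫(4*x*sin(3*x)/3) dx.
Step 2. Integrate ∫(4*x*sin(3*x)/3) dx by parts with u = x, dv = (4*sin(3*x)/3) dx, so v = -4*cos(3*x)/9: now -2*x**2*sin(3*x)/3 - 4*x*cos(3*x)/9 + ∫(4*cos(3*x)/9) dx.
Step 3. Evaluate the standard form: now -2*x**2*sin(3*x)/3 - 4*x*cos(3*x)/9 + 4*sin(3*x)/27.
Answer: -2*x**2*sin(3*x)/3 - 4*x*cos(3*x)/9 + 4*sin(3*x)/27.


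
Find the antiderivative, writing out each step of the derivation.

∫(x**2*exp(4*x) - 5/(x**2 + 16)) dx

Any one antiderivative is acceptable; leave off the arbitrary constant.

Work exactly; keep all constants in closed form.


Step 1. Rewrite: now ∫(x**2*exp(4*x)) dx + ∫(-5/(x**2 + 16)) dx.
Step 2. Evaluate the standard form: now -5*atan(x/4)/4 + ∫(x**2*exp(4*x)) dx.
Step 3. Integrate ∫(x**2*exp(4*x)) dx by parts with u = x**2, dv = (exp(4*x)) dx, so v = exp(4*x)/4: now x**2*exp(4*x)/4 - 5*atan(x/4)/4 + ∫(-x*exp(4*x)/2) dx.
Step 4. Integrate ∫(-x*exp(4*x)/2) dx by parts with u = x, dv = (-exp(4*x)/2) dx, so v = -exp(4*x)/8: now x**2*exp(4*x)/4 - x*exp(4*x)/8 - 5*atan(x/4)/4 + ∫(exp(4*x)/8) dx.
Step 5. Evaluate the standard form: now x**2*exp(4*x)/4 - x*exp(4*x)/8 + exp(4*x)/32 - 5*atan(x/4)/4.
Answer: x**2*exp(4*x)/4 - x*exp(4*x)/8 + exp(4*x)/32 - 5*atan(x/4)/4.


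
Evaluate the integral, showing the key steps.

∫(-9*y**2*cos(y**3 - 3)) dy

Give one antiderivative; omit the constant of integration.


Step 1. Substitute u = y**3 - 3, turning ∫(-9*y**2*cos(y**3 - 3)) dy into ∫(-3*cos(u)) du: now ∫(-3*cos(u)) du.
Step 2. Evaluate the standard form: now -3*sin(u).
Step 3. Substitute back u = y**3 - 3: now -3*sin(y**3 - 3).
Answer: -3*sin(y**3 - 3).


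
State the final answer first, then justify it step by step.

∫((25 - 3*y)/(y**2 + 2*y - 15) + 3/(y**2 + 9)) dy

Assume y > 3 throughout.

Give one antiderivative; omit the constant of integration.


The answer is 2*log(y - 3) - 5*log(y + 5) + atan(y/3).
Step 1. Rewrite: now ∫((25 - 3*y)/(y**2 + 2*y - 15)) dy + ∫(3/(y**2 + 9)) dy.
Step 2. Decompose ∫((25 - 3*y)/(y**2 + 2*y - 15)) dy by partial fractions, (25 - 3*y)/(y**2 + 2*y - 15) = -5/(y + 5) + 2/(y - 3): now ∫(2/(y - 3)) dy + ∫(-5/(y + 5)) dy + ∫(3/(y**2 + 9)) dy.
Step 3. Evaluate the standard form [assuming y > -5]: now -5*log(y + 5) + ∫(2/(y - 3)) dy + ∫(3/(y**2 + 9)) dy.
Step 4. Evaluate the standard form [assuming y > 3]: now 2*log(y - 3) - 5*log(y + 5) + ∫(3/(y**2 + 9)) dy.
Step 5. Evaluate the standard form: now 2*log(y - 3) - 5*log(y + 5) + atan(y/3).
Answer: 2*log(y - 3) - 5*log(y + 5) + atan(y/3).


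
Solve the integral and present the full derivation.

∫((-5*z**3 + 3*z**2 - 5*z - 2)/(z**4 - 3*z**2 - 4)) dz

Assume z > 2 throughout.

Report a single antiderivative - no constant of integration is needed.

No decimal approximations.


Step 1. Decompose ∫((-5*z**3 + 3*z**2 - 5*z - 2)/(z**4 - 3*z**2 - 4)) dz by partial fractions, (-5*z**3 + 3*z**2 - 5*z - 2)/(z**4 - 3*z**2 - 4) = 1/(z**2 + 1) - 3/(z + 2) - 2/(z - 2): now ∫(-2/(z - 2)) dz + ∫(-3/(z + 2)) dz + ∫(1/(z**2 + 1)) dz.
Step 2. Evaluate the standard form [assuming z > 2]: now -2*log(z - 2) + ∫(-3/(z + 2)) dz + ∫(1/(z**2 + 1)) dz.
Step 3. Evaluate the standard form [assuming z > -2]: now -2*log(z - 2) - 3*log(z + 2) + ∫(1/(z**2 + 1)) dz.
Step 4. Evaluate the standard form: now -2*log(z - 2) - 3*log(z + 2) + atan(z).
Answer: -2*log(z - 2) - 3*log(z + 2) + atan(z).


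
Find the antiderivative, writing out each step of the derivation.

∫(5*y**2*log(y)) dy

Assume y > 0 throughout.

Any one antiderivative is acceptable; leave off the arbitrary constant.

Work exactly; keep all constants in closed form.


Step 1. Integrate ∫(5*y**2*log(y)) dy by parts with u = log(y), dv = (5*y**2) dy, so v = 5*y**3/3 [assuming y > 0]: now 5*y**3*log(y)/3 + ∫(-5*y**2/3) dy.
Step 2. Evaluate the standard form: now 5*y**3*log(y)/3 - 5*y**3/9.
Answer: 5*y**3*log(y)/3 - 5*y**3/9.


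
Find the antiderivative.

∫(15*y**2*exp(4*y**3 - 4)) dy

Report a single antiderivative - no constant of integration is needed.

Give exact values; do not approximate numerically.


Answer: 5*exp(4*y**3 - 4)/4.


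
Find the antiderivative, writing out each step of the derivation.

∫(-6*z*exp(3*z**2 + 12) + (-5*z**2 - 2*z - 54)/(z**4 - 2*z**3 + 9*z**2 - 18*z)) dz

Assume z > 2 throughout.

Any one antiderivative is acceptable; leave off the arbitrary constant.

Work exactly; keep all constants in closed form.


Step 1. Rewrite: now ∫(-6*z*exp(3*z**2 + 12)) dz + ∫((-5*z**2 - 2*z - 54)/(z**4 - 2*z**3 + 9*z**2 - 18*z)) dz.
Step 2. Substitute u = z**2 + 4, turning ∫(-6*z*exp(3*z**2 + 12)) dz into ∫(-3*exp(3*u)) du: now ∫((-5*z**2 - 2*z - 54)/(z**4 - 2*z**3 + 9*z**2 - 18*z)) dz + ∫(-3*exp(3*u)) du.
Step 3. Evaluate the standard form: now -exp(3*u) + ∫((-5*z**2 - 2*z - 54)/(z**4 - 2*z**3 + 9*z**2 - 18*z)) dz.
Step 4. Substitute back u = z**2 + 4: now -exp(3*z**2 + 12) + ∫((-5*z**2 - 2*z - 54)/(z**4 - 2*z**3 + 9*z**2 - 18*z)) dz.
Step 5. Decompose ∫((-5*z**2 - 2*z - 54)/(z**4 - 2*z**3 + 9*z**2 - 18*z)) dz by partial fractions, (-5*z**2 - 2*z - 54)/(z**4 - 2*z**3 + 9*z**2 - 18*z) = 1/(z**2 + 9) - 3/(z - 2) + 3/z: now -exp(3*z**2 + 12) + ∫(3/z) dz + ∫(-3/(z - 2)) dz + ∫(1/(z**2 + 9)) dz.
Step 6. Evaluate the standard form [assuming z > 0]: now -exp(3*z**2 + 12) + 3*log(z) + ∫(-3/(z - 2)) dz + ∫(1/(z**2 + 9)) dz.
Step 7. Evaluate the standard form [assuming z > 2]: now -exp(3*z**2 + 12) + 3*log(z) - 3*log(z - 2) + ∫(1/(z**2 + 9)) dz.
Step 8. Evaluate the standard form: now -exp(3*z**2 + 12) + 3*log(z) - 3*log(z - 2) + atan(z/3)/3.
Answer: -exp(3*z**2 + 12) + 3*log(z) - 3*log(z - 2) + atan(z/3)/3.


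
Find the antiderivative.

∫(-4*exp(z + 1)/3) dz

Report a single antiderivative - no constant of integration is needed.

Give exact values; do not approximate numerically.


Answer: -4*exp(z + 1)/3.


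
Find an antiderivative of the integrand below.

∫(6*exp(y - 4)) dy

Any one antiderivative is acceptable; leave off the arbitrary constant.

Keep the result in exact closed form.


Answer: 6*exp(y - 4).


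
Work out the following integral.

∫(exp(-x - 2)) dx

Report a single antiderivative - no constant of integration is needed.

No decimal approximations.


Answer: -exp(-x - 2).


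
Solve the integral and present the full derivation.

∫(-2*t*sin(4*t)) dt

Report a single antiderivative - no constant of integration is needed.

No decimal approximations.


Step 1. Integrate ∫(-2*t*sin(4*t)) dt by parts with u = t, dv = (-2*sin(4*t)) dt, so v = cos(4*t)/2: now t*cos(4*t)/2 + ∫(-cos(4*t)/2) dt.
Step 2. Evaluate the standard form: now t*cos(4*t)/2 - sin(4*t)/8.
Answer: t*cos(4*t)/2 - sin(4*t)/8.


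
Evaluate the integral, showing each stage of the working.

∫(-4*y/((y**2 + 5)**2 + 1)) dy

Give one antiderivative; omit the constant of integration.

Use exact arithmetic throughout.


Step 1. Substitute u = y**2 + 5, turning ∫(-4*y/((y**2 + 5)**2 + 1)) dy into ∫(-2/(u**2 + 1)) du: now ∫(-2/(u**2 + 1)) du.
Step 2. Evaluate the standard form: now -2*atan(u).
Step 3. Substitute back u = y**2 + 5: now -2*atan(y**2 + 5).
Answer: -2*atan(y**2 + 5).


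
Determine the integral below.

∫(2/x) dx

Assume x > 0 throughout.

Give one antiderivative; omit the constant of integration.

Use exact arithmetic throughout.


Answer: 2*log(x).


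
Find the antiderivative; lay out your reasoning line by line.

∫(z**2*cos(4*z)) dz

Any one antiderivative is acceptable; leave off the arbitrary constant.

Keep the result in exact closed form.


Step 1. Integrate ∫(z**2*cos(4*z)) dz by parts with u = z**2, dv = (cos(4*z)) dz, so v = sin(4*z)/4: now z**2*sin(4*z)/4 + ∫(-z*sin(4*z)/2) dz.
Step 2. Integrate ∫(-z*sin(4*z)/2) dz by parts with u = z, dv = (-sin(4*z)/2) dz, so v = cos(4*z)/8: now z**2*sin(4*z)/4 + z*cos(4*z)/8 + ∫(-cos(4*z)/8) dz.
Step 3. Evaluate the standard form: now z**2*sin(4*z)/4 + z*cos(4*z)/8 - sin(4*z)/32.
Answer: z**2*sin(4*z)/4 + z*cos(4*z)/8 - sin(4*z)/32.


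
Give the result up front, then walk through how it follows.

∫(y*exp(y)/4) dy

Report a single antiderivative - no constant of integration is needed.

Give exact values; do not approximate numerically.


The answer is y*exp(y)/4 - exp(y)/4.
Step 1. Integrate ∫(y*exp(y)/4) dy by parts with u = y, dv = (exp(y)/4) dy, so v = exp(y)/4: now y*exp(y)/4 + ∫(-exp(y)/4) dy.
Step 2. Evaluate the standard form: now y*exp(y)/4 - exp(y)/4.
Answer: y*exp(y)/4 - exp(y)/4.


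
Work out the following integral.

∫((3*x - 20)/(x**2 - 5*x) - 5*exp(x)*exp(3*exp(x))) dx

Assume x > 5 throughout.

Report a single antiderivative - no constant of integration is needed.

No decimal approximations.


Answer: -5*exp(3*exp(x))/3 + 4*log(x) - log(x - 5).


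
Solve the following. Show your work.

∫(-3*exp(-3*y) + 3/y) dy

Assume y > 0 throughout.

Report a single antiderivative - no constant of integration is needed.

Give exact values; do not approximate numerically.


Step 1. Rewrite: now ∫(3/y) dy + ∫(-3*exp(-3*y)) dy.
Step 2. Evaluate the standard form: now ∫(3/y) dy + exp(-3*y).
Step 3. Evaluate the standard form [assuming y > 0]: now 3*log(y) + exp(-3*y).
Answer: 3*log(y) + exp(-3*y).


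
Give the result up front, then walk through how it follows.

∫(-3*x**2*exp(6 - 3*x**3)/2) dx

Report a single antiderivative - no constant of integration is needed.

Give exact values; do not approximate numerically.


The answer is exp(6 - 3*x**3)/6.
Step 1. Substitute u = x**3 - 2, turning ∫(-3*x**2*exp(6 - 3*x**3)/2) dx into ∫(-exp(-3*u)/2) du: now ∫(-exp(-3*u)/2) du.
Step 2. Evaluate the standard form: now exp(-3*u)/6.
Step 3. Substitute back u = x**3 - 2: now exp(6 - 3*x**3)/6.
Answer: exp(6 - 3*x**3)/6.


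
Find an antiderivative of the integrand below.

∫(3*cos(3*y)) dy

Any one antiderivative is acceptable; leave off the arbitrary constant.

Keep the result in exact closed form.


Answer: sin(3*y).


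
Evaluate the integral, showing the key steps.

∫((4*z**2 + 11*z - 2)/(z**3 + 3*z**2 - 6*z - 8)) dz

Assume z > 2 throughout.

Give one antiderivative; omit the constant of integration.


Step 1. Decompose ∫((4*z**2 + 11*z - 2)/(z**3 + 3*z**2 - 6*z - 8)) dz by partial fractions, (4*z**2 + 11*z - 2)/(z**3 + 3*z**2 - 6*z - 8) = 1/(z + 4) + 1/(z + 1) + 2/(z - 2): now ∫(2/(z - 2)) dz + ∫(1/(z + 1)) dz + ∫(1/(z + 4)) dz.
Step 2. Evaluate the standard form [assuming z > -4]: now log(z + 4) + ∫(2/(z - 2)) dz + ∫(1/(z + 1)) dz.
Step 3. Evaluate the standard form [assuming z > 2]: now 2*log(z - 2) + log(z + 4) + ∫(1/(z + 1)) dz.
Step 4. Evaluate the standard form [assuming z > -1]: now 2*log(z - 2) + log(z + 1) + log(z + 4).
Answer: 2*log(z - 2) + log(z + 1) + log(z + 4).


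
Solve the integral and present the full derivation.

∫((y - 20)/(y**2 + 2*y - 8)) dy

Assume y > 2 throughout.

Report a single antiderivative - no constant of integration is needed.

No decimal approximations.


Step 1. Decompose ∫((y - 20)/(y**2 + 2*y - 8)) dy by partial fractions, (y - 20)/(y**2 + 2*y - 8) = 4/(y + 4) - 3/(y - 2): now ∫(-3/(y - 2)) dy + ∫(4/(y + 4)) dy.
Step 2. Evaluate the standard form [assuming y > -4]: now 4*log(y + 4) + ∫(-3/(y - 2)) dy.
Step 3. Evaluate the standard form [assuming y > 2]: now -3*log(y - 2) + 4*log(y + 4).
Answer: -3*log(y - 2) + 4*log(y + 4).


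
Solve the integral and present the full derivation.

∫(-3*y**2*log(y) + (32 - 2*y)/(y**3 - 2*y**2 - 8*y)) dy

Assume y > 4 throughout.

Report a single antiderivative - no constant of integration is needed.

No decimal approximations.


Step 1. Rewrite: now ∫(-3*y**2*log(y)) dy + ∫((32 - 2*y)/(y**3 - 2*y**2 - 8*y)) dy.
Step 2. Decompose ∫((32 - 2*y)/(y**3 - 2*y**2 - 8*y)) dy by partial fractions, (32 - 2*y)/(y**3 - 2*y**2 - 8*y) = 3/(y + 2) + 1/(y - 4) - 4/y: now ∫(-4/y) dy + ∫(-3*y**2*log(y)) dy + ∫(1/(y - 4)) dy + ∫(3/(y + 2)) dy.
Step 3. Evaluate the standard form [assuming y > -2]: now 3*log(y + 2) + ∫(-4/y) dy + ∫(-3*y**2*log(y)) dy + ∫(1/(y - 4)) dy.
Step 4. Evaluate the standard form [assuming y > 4]: now log(y - 4) + 3*log(y + 2) + ∫(-4/y) dy + ∫(-3*y**2*log(y)) dy.
Step 5. Evaluate the standard form [assuming y > 0]: now -4*log(y) + log(y - 4) + 3*log(y + 2) + ∫(-3*y**2*log(y)) dy.
Step 6. Integrate ∫(-3*y**2*log(y)) dy by parts with u = log(y), dv = (-3*y**2) dy, so v = -y**3 [assuming y > 0]: now -y**3*log(y) - 4*log(y) + log(y - 4) + 3*log(y + 2) + ∫(y**2) dy.
Step 7. Evaluate the standard form: now -y**3*log(y) + y**3/3 - 4*log(y) + log(y - 4) + 3*log(y + 2).
Answer: -y**3*log(y) + y**3/3 - 4*log(y) + log(y - 4) + 3*log(y + 2).


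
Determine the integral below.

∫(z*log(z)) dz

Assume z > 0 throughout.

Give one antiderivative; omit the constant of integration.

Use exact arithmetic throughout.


Answer: z**2*log(z)/2 - z**2/4.


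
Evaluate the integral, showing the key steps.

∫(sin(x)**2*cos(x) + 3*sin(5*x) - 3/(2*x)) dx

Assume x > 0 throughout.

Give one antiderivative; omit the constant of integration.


Step 1. Rewrite: now ∫(-3/(2*x)) dx + ∫(sin(x)**2*cos(x)) dx + ∫(3*sin(5*x)) dx.
Step 2. Evaluate the standard form: now -3*cos(5*x)/5 + ∫(-3/(2*x)) dx + ∫(sin(x)**2*cos(x)) dx.
Step 3. Evaluate the standard form [assuming x > 0]: now -3*log(x)/2 - 3*cos(5*x)/5 + ∫(sin(x)**2*cos(x)) dx.
Step 4. Substitute u = sin(x), turning ∫(sin(x)**2*cos(x)) dx into ∫(u**2) du: now -3*log(x)/2 - 3*cos(5*x)/5 + ∫(u**2) du.
Step 5. Evaluate the standard form: now u**3/3 - 3*log(x)/2 - 3*cos(5*x)/5.
Step 6. Substitute back u = sin(x): now -3*log(x)/2 + sin(x)**3/3 - 3*cos(5*x)/5.
Answer: -3*log(x)/2 + sin(x)**3/3 - 3*cos(5*x)/5.


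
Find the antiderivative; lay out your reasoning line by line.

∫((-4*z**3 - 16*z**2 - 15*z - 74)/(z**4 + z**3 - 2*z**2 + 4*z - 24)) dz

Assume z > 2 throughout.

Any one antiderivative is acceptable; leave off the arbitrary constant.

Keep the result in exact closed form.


Step 1. Decompose ∫((-4*z**3 - 16*z**2 - 15*z - 74)/(z**4 + z**3 - 2*z**2 + 4*z - 24)) dz by partial fractions, (-4*z**3 - 16*z**2 - 15*z - 74)/(z**4 + z**3 - 2*z**2 + 4*z - 24) = 1/(z**2 + 4) + 1/(z + 3) - 5/(z - 2): now ∫(-5/(z - 2)) dz + ∫(1/(z + 3)) dz + ∫(1/(z**2 + 4)) dz.
Step 2. Evaluate the standard form [assuming z > -3]: now log(z + 3) + ∫(-5/(z - 2)) dz + ∫(1/(z**2 + 4)) dz.
Step 3. Evaluate the standard form [assuming z > 2]: now -5*log(z - 2) + log(z + 3) + ∫(1/(z**2 + 4)) dz.
Step 4. Evaluate the standard form: now -5*log(z - 2) + log(z + 3) + atan(z/2)/2.
Answer: -5*log(z - 2) + log(z + 3) + atan(z/2)/2.


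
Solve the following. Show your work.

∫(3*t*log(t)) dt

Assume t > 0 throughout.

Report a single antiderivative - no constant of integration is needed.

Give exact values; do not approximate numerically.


Step 1. Integrate ∫(3*t*log(t)) dt by parts with u = log(t), dv = (3*t) dt, so v = 3*t**2/2 [assuming t > 0]: now 3*t**2*log(t)/2 + ∫(-3*t/2) dt.
Step 2. Evaluate the standard form: now 3*t**2*log(t)/2 - 3*t**2/4.
Answer: 3*t**2*log(t)/2 - 3*t**2/4.


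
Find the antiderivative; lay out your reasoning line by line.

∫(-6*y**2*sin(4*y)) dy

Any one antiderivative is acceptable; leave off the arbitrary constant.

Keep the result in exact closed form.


Step 1. Integrate ∫(-6*y**2*sin(4*y)) dy by parts with u = y**2, dv = (-6*sin(4*y)) dy, so v = 3*cos(4*y)/2: now 3*y**2*cos(4*y)/2 + ∫(-3*y*cos(4*y)) dy.
Step 2. Integrate ∫(-3*y*cos(4*y)) dy by parts with u = y, dv = (-3*cos(4*y)) dy, so v = -3*sin(4*y)/4: now 3*y**2*cos(4*y)/2 - 3*y*sin(4*y)/4 + ∫(3*sin(4*y)/4) dy.
Step 3. Evaluate the standard form: now 3*y**2*cos(4*y)/2 - 3*y*sin(4*y)/4 - 3*cos(4*y)/16.
Answer: 3*y**2*cos(4*y)/2 - 3*y*sin(4*y)/4 - 3*cos(4*y)/16.


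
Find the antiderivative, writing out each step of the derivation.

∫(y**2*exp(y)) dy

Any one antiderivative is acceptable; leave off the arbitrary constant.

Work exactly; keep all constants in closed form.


Step 1. Integrate ∫(y**2*exp(y)) dy by parts with u = y**2, dv = (exp(y)) dy, so v = exp(y): now y**2*exp(y) + ∫(-2*y*exp(y)) dy.
Step 2. Integrate ∫(-2*y*exp(y)) dy by parts with u = y, dv = (-2*exp(y)) dy, so v = -2*exp(y): now y**2*exp(y) - 2*y*exp(y) + ∫(2*exp(y)) dy.
Step 3. Evaluate the standard form: now y**2*exp(y) - 2*y*exp(y) + 2*exp(y).
Answer: y**2*exp(y) - 2*y*exp(y) + 2*exp(y).


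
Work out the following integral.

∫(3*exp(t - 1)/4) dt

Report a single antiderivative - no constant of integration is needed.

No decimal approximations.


Answer: 3*exp(t - 1)/4.


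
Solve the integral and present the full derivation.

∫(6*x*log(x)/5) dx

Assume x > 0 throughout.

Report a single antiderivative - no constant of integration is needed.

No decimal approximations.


Step 1. Integrate ∫(6*x*log(x)/5) dx by parts with u = log(x), dv = (6*x/5) dx, so v = 3*x**2/5 [assuming x > 0]: now 3*x**2*log(x)/5 + ∫(-3*x/5) dx.
Step 2. Evaluate the standard form: now 3*x**2*log(x)/5 - 3*x**2/10.
Answer: 3*x**2*log(x)/5 - 3*x**2/10.


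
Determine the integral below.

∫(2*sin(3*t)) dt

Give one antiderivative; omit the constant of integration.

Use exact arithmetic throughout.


Answer: -2*cos(3*t)/3.


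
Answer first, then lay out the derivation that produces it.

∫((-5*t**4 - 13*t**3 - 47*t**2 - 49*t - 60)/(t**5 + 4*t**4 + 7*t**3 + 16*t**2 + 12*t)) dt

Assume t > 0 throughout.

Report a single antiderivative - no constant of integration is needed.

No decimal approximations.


The answer is -5*log(t) + 5*log(t + 1) - 5*log(t + 3) - 3*atan(t/2)/2.
Step 1. Decompose ∫((-5*t**4 - 13*t**3 - 47*t**2 - 49*t - 60)/(t**5 + 4*t**4 + 7*t**3 + 16*t**2 + 12*t)) dt by partial fractions, (-5*t**4 - 13*t**3 - 47*t**2 - 49*t - 60)/(t**5 + 4*t**4 + 7*t**3 + 16*t**2 + 12*t) = -3/(t**2 + 4) - 5/(t + 3) + 5/(t + 1) - 5/t: now ∫(-5/t) dt + ∫(5/(t + 1)) dt + ∫(-5/(t + 3)) dt + ∫(-3/(t**2 + 4)) dt.
Step 2. Evaluate the standard form [assuming t > 0]: now -5*log(t) + ∫(5/(t + 1)) dt + ∫(-5/(t + 3)) dt + ∫(-3/(t**2 + 4)) dt.
Step 3. Evaluate the standard form [assuming t > -3]: now -5*log(t) - 5*log(t + 3) + ∫(5/(t + 1)) dt + ∫(-3/(t**2 + 4)) dt.
Step 4. Evaluate the standard form [assuming t > -1]: now -5*log(t) + 5*log(t + 1) - 5*log(t + 3) + ∫(-3/(t**2 + 4)) dt.
Step 5. Evaluate the standard form: now -5*log(t) + 5*log(t + 1) - 5*log(t + 3) - 3*atan(t/2)/2.
Answer: -5*log(t) + 5*log(t + 1) - 5*log(t + 3) - 3*atan(t/2)/2.


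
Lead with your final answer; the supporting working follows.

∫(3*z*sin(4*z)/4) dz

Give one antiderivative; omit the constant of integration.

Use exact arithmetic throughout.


The answer is -3*z*cos(4*z)/16 + 3*sin(4*z)/64.
Step 1. Integrate ∫(3*z*sin(4*z)/4) dz by parts with u = z, dv = (3*sin(4*z)/4) dz, so v = -3*cos(4*z)/16: now -3*z*cos(4*z)/16 + ∫(3*cos(4*z)/16) dz.
Step 2. Evaluate the standard form: now -3*z*cos(4*z)/16 + 3*sin(4*z)/64.
Answer: -3*z*cos(4*z)/16 + 3*sin(4*z)/64.


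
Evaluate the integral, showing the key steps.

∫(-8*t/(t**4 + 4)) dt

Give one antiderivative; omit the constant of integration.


Step 1. Substitute u = t**2, turning ∫(-8*t/(t**4 + 4)) dt into ∫(-4/(u**2 + 4)) du: now ∫(-4/(u**2 + 4)) du.
Step 2. Evaluate the standard form: now -2*atan(u/2).
Step 3. Substitute back u = t**2: now -2*atan(t**2/2).
Answer: -2*atan(t**2/2).


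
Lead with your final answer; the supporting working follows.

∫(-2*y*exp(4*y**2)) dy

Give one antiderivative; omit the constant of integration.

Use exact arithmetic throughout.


The answer is -exp(4*y**2)/4.
Step 1. Substitute u = y**2, turning ∫(-2*y*exp(4*y**2)) dy into ∫(-exp(4*u)) du: now ∫(-exp(4*u)) du.
Step 2. Evaluate the standard form: now -exp(4*u)/4.
Step 3. Substitute back u = y**2: now -exp(4*y**2)/4.
Answer: -exp(4*y**2)/4.


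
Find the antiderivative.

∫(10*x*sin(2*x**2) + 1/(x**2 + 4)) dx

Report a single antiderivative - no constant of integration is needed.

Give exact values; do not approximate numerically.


Answer: -5*cos(2*x**2)/2 + atan(x/2)/2.


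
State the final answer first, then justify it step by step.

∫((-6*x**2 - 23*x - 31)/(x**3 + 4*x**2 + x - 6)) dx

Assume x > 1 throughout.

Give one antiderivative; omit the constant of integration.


The answer is -5*log(x - 1) + 3*log(x + 2) - 4*log(x + 3).
Step 1. Decompose ∫((-6*x**2 - 23*x - 31)/(x**3 + 4*x**2 + x - 6)) dx by partial fractions, (-6*x**2 - 23*x - 31)/(x**3 + 4*x**2 + x - 6) = -4/(x + 3) + 3/(x + 2) - 5/(x - 1): now ∫(-5/(x - 1)) dx + ∫(3/(x + 2)) dx + ∫(-4/(x + 3)) dx.
Step 2. Evaluate the standard form [assuming x > -2]: now 3*log(x + 2) + ∫(-5/(x - 1)) dx + ∫(-4/(x + 3)) dx.
Step 3. Evaluate the standard form [assuming x > -3]: now 3*log(x + 2) - 4*log(x + 3) + ∫(-5/(x - 1)) dx.
Step 4. Evaluate the standard form [assuming x > 1]: now -5*log(x - 1) + 3*log(x + 2) - 4*log(x + 3).
Answer: -5*log(x - 1) + 3*log(x + 2) - 4*log(x + 3).


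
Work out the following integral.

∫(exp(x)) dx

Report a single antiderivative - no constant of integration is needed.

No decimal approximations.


Answer: exp(x).


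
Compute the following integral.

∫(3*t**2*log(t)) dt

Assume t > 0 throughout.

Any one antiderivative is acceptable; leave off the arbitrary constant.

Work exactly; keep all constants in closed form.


Answer: t**3*log(t) - t**3/3.


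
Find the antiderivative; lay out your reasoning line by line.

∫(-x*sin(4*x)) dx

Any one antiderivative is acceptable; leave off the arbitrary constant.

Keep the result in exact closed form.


Step 1. Integrate ∫(-x*sin(4*x)) dx by parts with u = x, dv = (-sin(4*x)) dx, so v = cos(4*x)/4: now x*cos(4*x)/4 + ∫(-cos(4*x)/4) dx.
Step 2. Evaluate the standard form: now x*cos(4*x)/4 - sin(4*x)/16.
Answer: x*cos(4*x)/4 - sin(4*x)/16.


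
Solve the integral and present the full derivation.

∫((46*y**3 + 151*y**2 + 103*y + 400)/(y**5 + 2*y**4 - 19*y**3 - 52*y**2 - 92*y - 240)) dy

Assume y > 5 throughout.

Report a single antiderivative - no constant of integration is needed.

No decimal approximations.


Step 1. Decompose ∫((46*y**3 + 151*y**2 + 103*y + 400)/(y**5 + 2*y**4 - 19*y**3 - 52*y**2 - 92*y - 240)) dy by partial fractions, (46*y**3 + 151*y**2 + 103*y + 400)/(y**5 + 2*y**4 - 19*y**3 - 52*y**2 - 92*y - 240) = 3/(y**2 + 4) - 3/(y + 4) - 2/(y + 3) + 5/(y - 5): now ∫(5/(y - 5)) dy + ∫(-2/(y + 3)) dy + ∫(-3/(y + 4)) dy + ∫(3/(y**2 + 4)) dy.
Step 2. Evaluate the standard form [assuming y > -3]: now -2*log(y + 3) + ∫(5/(y - 5)) dy + ∫(-3/(y + 4)) dy + ∫(3/(y**2 + 4)) dy.
Step 3. Evaluate the standard form [assuming y > -4]: now -2*log(y + 3) - 3*log(y + 4) + ∫(5/(y - 5)) dy + ∫(3/(y**2 + 4)) dy.
Step 4. Evaluate the standard form [assuming y > 5]: now 5*log(y - 5) - 2*log(y + 3) - 3*log(y + 4) + ∫(3/(y**2 + 4)) dy.
Step 5. Evaluate the standard form: now 5*log(y - 5) - 2*log(y + 3) - 3*log(y + 4) + 3*atan(y/2)/2.
Answer: 5*log(y - 5) - 2*log(y + 3) - 3*log(y + 4) + 3*atan(y/2)/2.


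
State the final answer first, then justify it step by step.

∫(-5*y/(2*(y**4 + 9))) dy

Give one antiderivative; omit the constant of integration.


The answer is -5*atan(y**2/3)/12.
Step 1. Substitute u = y**2, turning ∫(-5*y/(2*(y**4 + 9))) dy into ∫(-5/(4*(u**2 + 9))) du: now ∫(-5/(4*(u**2 + 9))) du.
Step 2. Evaluate the standard form: now -5*atan(u/3)/12.
Step 3. Substitute back u = y**2: now -5*atan(y**2/3)/12.
Answer: -5*atan(y**2/3)/12.


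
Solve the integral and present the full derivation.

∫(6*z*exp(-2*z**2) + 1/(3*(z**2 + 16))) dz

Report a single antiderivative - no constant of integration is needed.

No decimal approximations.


Step 1. Rewrite: now ∫(6*z*exp(-2*z**2)) dz + ∫(1/(3*(z**2 + 16))) dz.
Step 2. Evaluate the standard form: now atan(z/4)/12 + ∫(6*z*exp(-2*z**2)) dz.
Step 3. Substitute u = z**2, turning ∫(6*z*exp(-2*z**2)) dz into ∫(3*exp(-2*u)) du: now atan(z/4)/12 + ∫(3*exp(-2*u)) du.
Step 4. Evaluate the standard form: now atan(z/4)/12 - 3*exp(-2*u)/2.
Step 5. Substitute back u = z**2: now atan(z/4)/12 - 3*exp(-2*z**2)/2.
Answer: atan(z/4)/12 - 3*exp(-2*z**2)/2.


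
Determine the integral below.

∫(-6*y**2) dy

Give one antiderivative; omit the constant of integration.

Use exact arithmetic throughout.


Answer: -2*y**3.


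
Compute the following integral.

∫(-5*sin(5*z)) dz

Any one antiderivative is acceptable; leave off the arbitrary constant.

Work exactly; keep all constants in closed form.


Answer: cos(5*z).


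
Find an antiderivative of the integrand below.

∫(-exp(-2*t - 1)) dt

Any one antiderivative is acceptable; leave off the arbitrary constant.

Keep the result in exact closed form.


Answer: exp(-2*t - 1)/2.


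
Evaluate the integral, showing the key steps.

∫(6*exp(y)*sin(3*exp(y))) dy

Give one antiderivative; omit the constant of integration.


Step 1. Substitute u = exp(y), turning ∫(6*exp(y)*sin(3*exp(y))) dy into ∫(6*sin(3*u)) du: now ∫(6*sin(3*u)) du.
Step 2. Evaluate the standard form: now -2*cos(3*u).
Step 3. Substitute back u = exp(y): now -2*cos(3*exp(y)).
Answer: -2*cos(3*exp(y)).


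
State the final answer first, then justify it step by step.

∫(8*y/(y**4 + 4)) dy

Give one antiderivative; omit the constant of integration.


The answer is 2*atan(y**2/2).
Step 1. Substitute u = y**2, turning ∫(8*y/(y**4 + 4)) dy into ∫(4/(u**2 + 4)) du: now ∫(4/(u**2 + 4)) du.
Step 2. Evaluate the standard form: now 2*atan(u/2).
Step 3. Substitute back u = y**2: now 2*atan(y**2/2).
Answer: 2*atan(y**2/2).


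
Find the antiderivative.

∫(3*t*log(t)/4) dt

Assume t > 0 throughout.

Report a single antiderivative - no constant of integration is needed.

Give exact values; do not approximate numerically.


Answer: 3*t**2*log(t)/8 - 3*t**2/16.


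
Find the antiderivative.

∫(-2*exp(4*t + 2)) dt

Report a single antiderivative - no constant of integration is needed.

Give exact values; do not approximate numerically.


Answer: -exp(4*t + 2)/2.


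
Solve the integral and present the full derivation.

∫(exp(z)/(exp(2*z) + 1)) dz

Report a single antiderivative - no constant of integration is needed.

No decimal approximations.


Step 1. Substitute u = exp(z), turning ∫(exp(z)/(exp(2*z) + 1)) dz into ∫(1/(u**2 + 1)) du: now ∫(1/(u**2 + 1)) du.
Step 2. Evaluate the standard form: now atan(u).
Step 3. Substitute back u = exp(z): now atan(exp(z)).
Answer: atan(exp(z)).


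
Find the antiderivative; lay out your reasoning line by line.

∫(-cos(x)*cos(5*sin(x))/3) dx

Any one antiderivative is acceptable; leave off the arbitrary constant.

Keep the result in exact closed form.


Step 1. Substitute u = sin(x), turning ∫(-cos(x)*cos(5*sin(x))/3) dx into ∫(-cos(5*u)/3) du: now ∫(-cos(5*u)/3) du.
Step 2. Evaluate the standard form: now -sin(5*u)/15.
Step 3. Substitute back u = sin(x): now -sin(5*sin(x))/15.
Answer: -sin(5*sin(x))/15.


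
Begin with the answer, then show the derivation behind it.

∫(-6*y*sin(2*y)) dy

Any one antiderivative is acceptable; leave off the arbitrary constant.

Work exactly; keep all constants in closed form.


The answer is 3*y*cos(2*y) - 3*sin(2*y)/2.
Step 1. Integrate ∫(-6*y*sin(2*y)) dy by parts with u = y, dv = (-6*sin(2*y)) dy, so v = 3*cos(2*y): now 3*y*cos(2*y) + ∫(-3*cos(2*y)) dy.
Step 2. Evaluate the standard form: now 3*y*cos(2*y) - 3*sin(2*y)/2.
Answer: 3*y*cos(2*y) - 3*sin(2*y)/2.


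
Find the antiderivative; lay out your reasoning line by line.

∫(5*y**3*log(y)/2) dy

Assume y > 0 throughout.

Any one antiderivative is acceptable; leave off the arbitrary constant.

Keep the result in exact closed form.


Step 1. Integrate ∫(5*y**3*log(y)/2) dy by parts with u = log(y), dv = (5*y**3/2) dy, so v = 5*y**4/8 [assuming y > 0]: now 5*y**4*log(y)/8 + ∫(-5*y**3/8) dy.
Step 2. Evaluate the standard form: now 5*y**4*log(y)/8 - 5*y**4/32.
Answer: 5*y**4*log(y)/8 - 5*y**4/32.


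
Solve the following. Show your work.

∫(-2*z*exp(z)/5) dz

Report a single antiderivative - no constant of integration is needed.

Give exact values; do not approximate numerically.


Step 1. Integrate ∫(-2*z*exp(z)/5) dz by parts with u = z, dv = (-2*exp(z)/5) dz, so v = -2*exp(z)/5: now -2*z*exp(z)/5 + ∫(2*exp(z)/5) dz.
Step 2. Evaluate the standard form: now -2*z*exp(z)/5 + 2*exp(z)/5.
Answer: -2*z*exp(z)/5 + 2*exp(z)/5.


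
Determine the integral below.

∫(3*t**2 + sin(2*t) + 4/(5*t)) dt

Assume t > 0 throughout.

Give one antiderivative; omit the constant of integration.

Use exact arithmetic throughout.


Answer: t**3 + 4*log(t)/5 - cos(2*t)/2.


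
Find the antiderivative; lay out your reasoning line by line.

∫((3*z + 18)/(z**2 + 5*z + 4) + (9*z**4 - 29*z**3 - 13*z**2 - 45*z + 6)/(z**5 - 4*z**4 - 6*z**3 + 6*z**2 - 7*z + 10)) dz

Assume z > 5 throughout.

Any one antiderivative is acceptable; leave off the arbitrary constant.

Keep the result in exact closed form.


Step 1. Rewrite: now ∫((3*z + 18)/(z**2 + 5*z + 4)) dz + ∫((9*z**4 - 29*z**3 - 13*z**2 - 45*z + 6)/(z**5 - 4*z**4 - 6*z**3 + 6*z**2 - 7*z + 10)) dz.
Step 2. Decompose ∫((9*z**4 - 29*z**3 - 13*z**2 - 45*z + 6)/(z**5 - 4*z**4 - 6*z**3 + 6*z**2 - 7*z + 10)) dz by partial fractions, (9*z**4 - 29*z**3 - 13*z**2 - 45*z + 6)/(z**5 - 4*z**4 - 6*z**3 + 6*z**2 - 7*z + 10) = 2/(z**2 + 1) + 4/(z + 2) + 3/(z - 1) + 2/(z - 5): now ∫((3*z + 18)/(z**2 + 5*z + 4)) dz + ∫(2/(z - 5)) dz + ∫(3/(z - 1)) dz + ∫(4/(z + 2)) dz + ∫(2/(z**2 + 1)) dz.
Step 3. Evaluate the standard form [assuming z > -2]: now 4*log(z + 2) + ∫((3*z + 18)/(z**2 + 5*z + 4)) dz + ∫(2/(z - 5)) dz + ∫(3/(z - 1)) dz + ∫(2/(z**2 + 1)) dz.
Step 4. Evaluate the standard form [assuming z > 5]: now 2*log(z - 5) + 4*log(z + 2) + ∫((3*z + 18)/(z**2 + 5*z + 4)) dz + ∫(3/(z - 1)) dz + ∫(2/(z**2 + 1)) dz.
Step 5. Evaluate the standard form [assuming z > 1]: now 2*log(z - 5) + 3*log(z - 1) + 4*log(z + 2) + ∫((3*z + 18)/(z**2 + 5*z + 4)) dz + ∫(2/(z**2 + 1)) dz.
Step 6. Evaluate the standard form: now 2*log(z - 5) + 3*log(z - 1) + 4*log(z + 2) + 2*atan(z) + ∫((3*z + 18)/(z**2 + 5*z + 4)) dz.
Step 7. Decompose ∫((3*z + 18)/(z**2 + 5*z + 4)) dz by partial fractions, (3*z + 18)/(z**2 + 5*z + 4) = -2/(z + 4) + 5/(z + 1): now 2*log(z - 5) + 3*log(z - 1) + 4*log(z + 2) + 2*atan(z) + ∫(5/(z + 1)) dz + ∫(-2/(z + 4)) dz.
Step 8. Evaluate the standard form [assuming z > -4]: now 2*log(z - 5) + 3*log(z - 1) + 4*log(z + 2) - 2*log(z + 4) + 2*atan(z) + ∫(5/(z + 1)) dz.
Step 9. Evaluate the standard form [assuming z > -1]: now 2*log(z - 5) + 3*log(z - 1) + 5*log(z + 1) + 4*log(z + 2) - 2*log(z + 4) + 2*atan(z).
Answer: 2*log(z - 5) + 3*log(z - 1) + 5*log(z + 1) + 4*log(z + 2) - 2*log(z + 4) + 2*atan(z).


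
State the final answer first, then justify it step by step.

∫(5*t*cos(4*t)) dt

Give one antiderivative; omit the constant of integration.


The answer is 5*t*sin(4*t)/4 + 5*cos(4*t)/16.
Step 1. Integrate ∫(5*t*cos(4*t)) dt by parts with u = t, dv = (5*cos(4*t)) dt, so v = 5*sin(4*t)/4: now 5*t*sin(4*t)/4 + ∫(-5*sin(4*t)/4) dt.
Step 2. Evaluate the standard form: now 5*t*sin(4*t)/4 + 5*cos(4*t)/16.
Answer: 5*t*sin(4*t)/4 + 5*cos(4*t)/16.


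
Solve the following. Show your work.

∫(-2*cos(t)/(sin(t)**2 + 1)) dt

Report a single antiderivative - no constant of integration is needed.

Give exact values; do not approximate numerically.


Step 1. Substitute u = sin(t), turning ∫(-2*cos(t)/(sin(t)**2 + 1)) dt into ∫(-2/(u**2 + 1)) du: now ∫(-2/(u**2 + 1)) du.
Step 2. Evaluate the standard form: now -2*atan(u).
Step 3. Substitute back u = sin(t): now -2*atan(sin(t)).
Answer: -2*atan(sin(t)).


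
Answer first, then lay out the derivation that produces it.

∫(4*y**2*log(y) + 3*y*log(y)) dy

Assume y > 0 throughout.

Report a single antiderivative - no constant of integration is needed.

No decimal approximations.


The answer is 4*y**3*log(y)/3 - 4*y**3/9 + 3*y**2*log(y)/2 - 3*y**2/4.
Step 1. Rewrite: now ∫(3*y*log(y)) dy + ∫(4*y**2*log(y)) dy.
Step 2. Integrate ∫(4*y**2*log(y)) dy by parts with u = log(y), dv = (4*y**2) dy, so v = 4*y**3/3 [assuming y > 0]: now 4*y**3*log(y)/3 + ∫(-4*y**2/3) dy + ∫(3*y*log(y)) dy.
Step 3. Evaluate the standard form: now 4*y**3*log(y)/3 - 4*y**3/9 + ∫(3*y*log(y)) dy.
Step 4. Integrate ∫(3*y*log(y)) dy by parts with u = log(y), dv = (3*y) dy, so v = 3*y**2/2 [assuming y > 0]: now 4*y**3*log(y)/3 - 4*y**3/9 + 3*y**2*log(y)/2 + ∫(-3*y/2) dy.
Step 5. Evaluate the standard form: now 4*y**3*log(y)/3 - 4*y**3/9 + 3*y**2*log(y)/2 - 3*y**2/4.
Answer: 4*y**3*log(y)/3 - 4*y**3/9 + 3*y**2*log(y)/2 - 3*y**2/4.
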